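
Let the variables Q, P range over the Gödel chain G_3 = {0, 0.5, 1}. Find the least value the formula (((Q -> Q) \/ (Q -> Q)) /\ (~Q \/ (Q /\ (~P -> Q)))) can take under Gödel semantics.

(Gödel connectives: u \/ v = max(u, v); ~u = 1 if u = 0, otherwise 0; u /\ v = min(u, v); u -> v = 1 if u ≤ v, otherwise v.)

The minimum is attained at Q = 0.5, P = 0:
  (Q -> Q): 0.5 ≤ 0.5, so result = 1
  (Q -> Q): 0.5 ≤ 0.5, so result = 1
  ((Q -> Q) \/ (Q -> Q)) = max(1, 1) = 1
  ~Q: Gödel ¬ of 0.5 = 0 (operand ≠ 0)
  ~P: Gödel ¬ of 0 = 1 (operand is 0)
  (~P -> Q): 1 > 0.5, so result = 0.5
  (Q /\ (~P -> Q)) = min(0.5, 0.5) = 0.5
  (~Q \/ (Q /\ (~P -> Q))) = max(0, 0.5) = 0.5
  (((Q -> Q) \/ (Q -> Q)) /\ (~Q \/ (Q /\ (~P -> Q)))) = min(1, 0.5) = 0.5
Checking all 9 assignments confirms none give a value below 0.50.

0.50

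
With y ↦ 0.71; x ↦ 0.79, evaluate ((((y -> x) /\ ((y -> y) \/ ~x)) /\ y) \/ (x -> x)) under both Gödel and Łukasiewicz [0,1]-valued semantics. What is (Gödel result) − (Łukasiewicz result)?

0.00

Gödel evaluation:
  (y -> x): 0.71 ≤ 0.79, so result = 1
  (y -> y): 0.71 ≤ 0.71, so result = 1
  ~x: Gödel ¬ of 0.79 = 0 (operand ≠ 0)
  ((y -> y) \/ ~x) = max(1, 0) = 1
  ((y -> x) /\ ((y -> y) \/ ~x)) = min(1, 1) = 1
  (((y -> x) /\ ((y -> y) \/ ~x)) /\ y) = min(1, 0.71) = 0.71
  (x -> x): 0.79 ≤ 0.79, so result = 1
  ((((y -> x) /\ ((y -> y) \/ ~x)) /\ y) \/ (x -> x)) = max(0.71, 1) = 1
  Gödel value = 1
Łukasiewicz evaluation:
  (y -> x): min(1, 1 − 0.71 + 0.79) = 1
  (y -> y): min(1, 1 − 0.71 + 0.71) = 1
  ~x: Łukasiewicz ¬ gives 1 − 0.79 = 0.21
  ((y -> y) \/ ~x) = max(1, 0.21) = 1
  ((y -> x) /\ ((y -> y) \/ ~x)) = min(1, 1) = 1
  (((y -> x) /\ ((y -> y) \/ ~x)) /\ y) = min(1, 0.71) = 0.71
  (x -> x): min(1, 1 − 0.79 + 0.79) = 1
  ((((y -> x) /\ ((y -> y) \/ ~x)) /\ y) \/ (x -> x)) = max(0.71, 1) = 1
  Łukasiewicz value = 1
Difference: 1 − 1 = 0.00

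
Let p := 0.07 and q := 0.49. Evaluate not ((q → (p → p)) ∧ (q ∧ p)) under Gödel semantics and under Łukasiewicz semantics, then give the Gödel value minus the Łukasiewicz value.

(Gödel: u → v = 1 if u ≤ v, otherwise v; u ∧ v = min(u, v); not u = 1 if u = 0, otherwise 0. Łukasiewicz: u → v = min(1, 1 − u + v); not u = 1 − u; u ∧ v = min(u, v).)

Gödel evaluation:
  (p → p): 0.07 ≤ 0.07, so result = 1
  (q → (p → p)): 0.49 ≤ 1, so result = 1
  (q ∧ p) = min(0.49, 0.07) = 0.07
  ((q → (p → p)) ∧ (q ∧ p)) = min(1, 0.07) = 0.07
  not ((q → (p → p)) ∧ (q ∧ p)): Gödel ¬ of 0.07 = 0 (operand ≠ 0)
  Gödel value = 0
Łukasiewicz evaluation:
  (p → p): min(1, 1 − 0.07 + 0.07) = 1
  (q → (p → p)): min(1, 1 − 0.49 + 1) = 1
  (q ∧ p) = min(0.49, 0.07) = 0.07
  ((q → (p → p)) ∧ (q ∧ p)) = min(1, 0.07) = 0.07
  not ((q → (p → p)) ∧ (q ∧ p)): Łukasiewicz ¬ gives 1 − 0.07 = 0.93
  Łukasiewicz value = 0.93
Difference: 0 − 0.93 = -0.93

-0.93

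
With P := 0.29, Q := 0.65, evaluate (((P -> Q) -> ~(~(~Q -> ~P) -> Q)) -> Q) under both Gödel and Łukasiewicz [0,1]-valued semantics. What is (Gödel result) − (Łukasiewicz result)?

Gödel evaluation:
  (P -> Q): 0.29 ≤ 0.65, so result = 1
  ~Q: Gödel ¬ of 0.65 = 0 (operand ≠ 0)
  ~P: Gödel ¬ of 0.29 = 0 (operand ≠ 0)
  (~Q -> ~P): 0 ≤ 0, so result = 1
  ~(~Q -> ~P): Gödel ¬ of 1 = 0 (operand ≠ 0)
  (~(~Q -> ~P) -> Q): 0 ≤ 0.65, so result = 1
  ~(~(~Q -> ~P) -> Q): Gödel ¬ of 1 = 0 (operand ≠ 0)
  ((P -> Q) -> ~(~(~Q -> ~P) -> Q)): 1 > 0, so result = 0
  (((P -> Q) -> ~(~(~Q -> ~P) -> Q)) -> Q): 0 ≤ 0.65, so result = 1
  Gödel value = 1
Łukasiewicz evaluation:
  (P -> Q): min(1, 1 − 0.29 + 0.65) = 1
  ~Q: Łukasiewicz ¬ gives 1 − 0.65 = 0.35
  ~P: Łukasiewicz ¬ gives 1 − 0.29 = 0.71
  (~Q -> ~P): min(1, 1 − 0.35 + 0.71) = 1
  ~(~Q -> ~P): Łukasiewicz ¬ gives 1 − 1 = 0
  (~(~Q -> ~P) -> Q): min(1, 1 − 0 + 0.65) = 1
  ~(~(~Q -> ~P) -> Q): Łukasiewicz ¬ gives 1 − 1 = 0
  ((P -> Q) -> ~(~(~Q -> ~P) -> Q)): min(1, 1 − 1 + 0) = 0
  (((P -> Q) -> ~(~(~Q -> ~P) -> Q)) -> Q): min(1, 1 − 0 + 0.65) = 1
  Łukasiewicz value = 1
Difference: 1 − 1 = 0.00

0.00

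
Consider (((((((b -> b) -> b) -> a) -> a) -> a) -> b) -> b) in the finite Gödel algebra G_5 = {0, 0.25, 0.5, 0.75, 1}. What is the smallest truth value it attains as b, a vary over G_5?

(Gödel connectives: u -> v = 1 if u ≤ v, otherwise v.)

The minimum is attained at b = 0.25, a = 0:
  (b -> b): 0.25 ≤ 0.25, so result = 1
  ((b -> b) -> b): 1 > 0.25, so result = 0.25
  (((b -> b) -> b) -> a): 0.25 > 0, so result = 0
  ((((b -> b) -> b) -> a) -> a): 0 ≤ 0, so result = 1
  (((((b -> b) -> b) -> a) -> a) -> a): 1 > 0, so result = 0
  ((((((b -> b) -> b) -> a) -> a) -> a) -> b): 0 ≤ 0.25, so result = 1
  (((((((b -> b) -> b) -> a) -> a) -> a) -> b) -> b): 1 > 0.25, so result = 0.25
Checking all 25 assignments confirms none give a value below 0.25.

0.25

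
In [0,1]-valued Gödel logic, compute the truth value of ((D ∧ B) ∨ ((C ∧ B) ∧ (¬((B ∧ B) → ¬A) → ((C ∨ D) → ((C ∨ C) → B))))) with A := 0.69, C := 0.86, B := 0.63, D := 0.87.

(D ∧ B) = min(0.87, 0.63) = 0.63
(C ∧ B) = min(0.86, 0.63) = 0.63
(B ∧ B) = min(0.63, 0.63) = 0.63
¬A: Gödel ¬ of 0.69 = 0 (operand ≠ 0)
((B ∧ B) → ¬A): 0.63 > 0, so result = 0
¬((B ∧ B) → ¬A): Gödel ¬ of 0 = 1 (operand is 0)
(C ∨ D) = max(0.86, 0.87) = 0.87
(C ∨ C) = max(0.86, 0.86) = 0.86
((C ∨ C) → B): 0.86 > 0.63, so result = 0.63
((C ∨ D) → ((C ∨ C) → B)): 0.87 > 0.63, so result = 0.63
(¬((B ∧ B) → ¬A) → ((C ∨ D) → ((C ∨ C) → B))): 1 > 0.63, so result = 0.63
((C ∧ B) ∧ (¬((B ∧ B) → ¬A) → ((C ∨ D) → ((C ∨ C) → B)))) = min(0.63, 0.63) = 0.63
((D ∧ B) ∨ ((C ∧ B) ∧ (¬((B ∧ B) → ¬A) → ((C ∨ D) → ((C ∨ C) → B))))) = max(0.63, 0.63) = 0.63

0.63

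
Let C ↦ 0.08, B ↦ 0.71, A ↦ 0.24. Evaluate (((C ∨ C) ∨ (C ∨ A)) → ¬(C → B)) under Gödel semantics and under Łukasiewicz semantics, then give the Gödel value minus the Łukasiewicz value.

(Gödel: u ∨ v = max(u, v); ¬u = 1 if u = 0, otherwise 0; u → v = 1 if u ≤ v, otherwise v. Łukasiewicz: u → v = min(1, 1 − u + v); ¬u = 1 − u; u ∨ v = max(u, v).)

-0.76

Gödel evaluation:
  (C ∨ C) = max(0.08, 0.08) = 0.08
  (C ∨ A) = max(0.08, 0.24) = 0.24
  ((C ∨ C) ∨ (C ∨ A)) = max(0.08, 0.24) = 0.24
  (C → B): 0.08 ≤ 0.71, so result = 1
  ¬(C → B): Gödel ¬ of 1 = 0 (operand ≠ 0)
  (((C ∨ C) ∨ (C ∨ A)) → ¬(C → B)): 0.24 > 0, so result = 0
  Gödel value = 0
Łukasiewicz evaluation:
  (C ∨ C) = max(0.08, 0.08) = 0.08
  (C ∨ A) = max(0.08, 0.24) = 0.24
  ((C ∨ C) ∨ (C ∨ A)) = max(0.08, 0.24) = 0.24
  (C → B): min(1, 1 − 0.08 + 0.71) = 1
  ¬(C → B): Łukasiewicz ¬ gives 1 − 1 = 0
  (((C ∨ C) ∨ (C ∨ A)) → ¬(C → B)): min(1, 1 − 0.24 + 0) = 0.76
  Łukasiewicz value = 0.76
Difference: 0 − 0.76 = -0.76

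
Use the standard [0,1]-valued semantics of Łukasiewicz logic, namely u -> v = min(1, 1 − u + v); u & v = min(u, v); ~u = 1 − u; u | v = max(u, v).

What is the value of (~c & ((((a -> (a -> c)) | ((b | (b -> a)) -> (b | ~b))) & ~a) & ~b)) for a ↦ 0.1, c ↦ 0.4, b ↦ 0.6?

~c: Łukasiewicz ¬ gives 1 − 0.4 = 0.6
(a -> c): min(1, 1 − 0.1 + 0.4) = 1
(a -> (a -> c)): min(1, 1 − 0.1 + 1) = 1
(b -> a): min(1, 1 − 0.6 + 0.1) = 0.5
(b | (b -> a)) = max(0.6, 0.5) = 0.6
~b: Łukasiewicz ¬ gives 1 − 0.6 = 0.4
(b | ~b) = max(0.6, 0.4) = 0.6
((b | (b -> a)) -> (b | ~b)): min(1, 1 − 0.6 + 0.6) = 1
((a -> (a -> c)) | ((b | (b -> a)) -> (b | ~b))) = max(1, 1) = 1
~a: Łukasiewicz ¬ gives 1 − 0.1 = 0.9
(((a -> (a -> c)) | ((b | (b -> a)) -> (b | ~b))) & ~a) = min(1, 0.9) = 0.9
~b: Łukasiewicz ¬ gives 1 − 0.6 = 0.4
((((a -> (a -> c)) | ((b | (b -> a)) -> (b | ~b))) & ~a) & ~b) = min(0.9, 0.4) = 0.4
(~c & ((((a -> (a -> c)) | ((b | (b -> a)) -> (b | ~b))) & ~a) & ~b)) = min(0.6, 0.4) = 0.4

0.40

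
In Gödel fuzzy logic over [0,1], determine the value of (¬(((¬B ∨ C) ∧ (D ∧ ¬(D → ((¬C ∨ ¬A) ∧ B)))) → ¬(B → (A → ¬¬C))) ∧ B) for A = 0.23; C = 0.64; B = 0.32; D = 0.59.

0.32

¬B: Gödel ¬ of 0.32 = 0 (operand ≠ 0)
(¬B ∨ C) = max(0, 0.64) = 0.64
¬C: Gödel ¬ of 0.64 = 0 (operand ≠ 0)
¬A: Gödel ¬ of 0.23 = 0 (operand ≠ 0)
(¬C ∨ ¬A) = max(0, 0) = 0
((¬C ∨ ¬A) ∧ B) = min(0, 0.32) = 0
(D → ((¬C ∨ ¬A) ∧ B)): 0.59 > 0, so result = 0
¬(D → ((¬C ∨ ¬A) ∧ B)): Gödel ¬ of 0 = 1 (operand is 0)
(D ∧ ¬(D → ((¬C ∨ ¬A) ∧ B))) = min(0.59, 1) = 0.59
((¬B ∨ C) ∧ (D ∧ ¬(D → ((¬C ∨ ¬A) ∧ B)))) = min(0.64, 0.59) = 0.59
¬C: Gödel ¬ of 0.64 = 0 (operand ≠ 0)
¬¬C: Gödel ¬ of 0 = 1 (operand is 0)
(A → ¬¬C): 0.23 ≤ 1, so result = 1
(B → (A → ¬¬C)): 0.32 ≤ 1, so result = 1
¬(B → (A → ¬¬C)): Gödel ¬ of 1 = 0 (operand ≠ 0)
(((¬B ∨ C) ∧ (D ∧ ¬(D → ((¬C ∨ ¬A) ∧ B)))) → ¬(B → (A → ¬¬C))): 0.59 > 0, so result = 0
¬(((¬B ∨ C) ∧ (D ∧ ¬(D → ((¬C ∨ ¬A) ∧ B)))) → ¬(B → (A → ¬¬C))): Gödel ¬ of 0 = 1 (operand is 0)
(¬(((¬B ∨ C) ∧ (D ∧ ¬(D → ((¬C ∨ ¬A) ∧ B)))) → ¬(B → (A → ¬¬C))) ∧ B) = min(1, 0.32) = 0.32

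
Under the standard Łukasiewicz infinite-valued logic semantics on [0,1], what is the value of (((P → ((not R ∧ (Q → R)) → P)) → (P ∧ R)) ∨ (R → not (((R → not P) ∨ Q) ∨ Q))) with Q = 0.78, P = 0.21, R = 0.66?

not R: Łukasiewicz ¬ gives 1 − 0.66 = 0.34
(Q → R): min(1, 1 − 0.78 + 0.66) = 0.88
(not R ∧ (Q → R)) = min(0.34, 0.88) = 0.34
((not R ∧ (Q → R)) → P): min(1, 1 − 0.34 + 0.21) = 0.87
(P → ((not R ∧ (Q → R)) → P)): min(1, 1 − 0.21 + 0.87) = 1
(P ∧ R) = min(0.21, 0.66) = 0.21
((P → ((not R ∧ (Q → R)) → P)) → (P ∧ R)): min(1, 1 − 1 + 0.21) = 0.21
not P: Łukasiewicz ¬ gives 1 − 0.21 = 0.79
(R → not P): min(1, 1 − 0.66 + 0.79) = 1
((R → not P) ∨ Q) = max(1, 0.78) = 1
(((R → not P) ∨ Q) ∨ Q) = max(1, 0.78) = 1
not (((R → not P) ∨ Q) ∨ Q): Łukasiewicz ¬ gives 1 − 1 = 0
(R → not (((R → not P) ∨ Q) ∨ Q)): min(1, 1 − 0.66 + 0) = 0.34
(((P → ((not R ∧ (Q → R)) → P)) → (P ∧ R)) ∨ (R → not (((R → not P) ∨ Q) ∨ Q))) = max(0.21, 0.34) = 0.34

0.34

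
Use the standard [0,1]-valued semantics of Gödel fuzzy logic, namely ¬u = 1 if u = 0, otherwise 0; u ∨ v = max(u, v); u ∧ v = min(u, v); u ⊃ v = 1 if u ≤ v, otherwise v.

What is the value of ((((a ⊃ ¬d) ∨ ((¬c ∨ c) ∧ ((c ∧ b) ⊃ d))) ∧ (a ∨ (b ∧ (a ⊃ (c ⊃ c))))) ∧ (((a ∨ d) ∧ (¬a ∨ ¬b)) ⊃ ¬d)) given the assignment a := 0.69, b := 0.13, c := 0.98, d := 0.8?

¬d: Gödel ¬ of 0.8 = 0 (operand ≠ 0)
(a ⊃ ¬d): 0.69 > 0, so result = 0
¬c: Gödel ¬ of 0.98 = 0 (operand ≠ 0)
(¬c ∨ c) = max(0, 0.98) = 0.98
(c ∧ b) = min(0.98, 0.13) = 0.13
((c ∧ b) ⊃ d): 0.13 ≤ 0.8, so result = 1
((¬c ∨ c) ∧ ((c ∧ b) ⊃ d)) = min(0.98, 1) = 0.98
((a ⊃ ¬d) ∨ ((¬c ∨ c) ∧ ((c ∧ b) ⊃ d))) = max(0, 0.98) = 0.98
(c ⊃ c): 0.98 ≤ 0.98, so result = 1
(a ⊃ (c ⊃ c)): 0.69 ≤ 1, so result = 1
(b ∧ (a ⊃ (c ⊃ c))) = min(0.13, 1) = 0.13
(a ∨ (b ∧ (a ⊃ (c ⊃ c)))) = max(0.69, 0.13) = 0.69
(((a ⊃ ¬d) ∨ ((¬c ∨ c) ∧ ((c ∧ b) ⊃ d))) ∧ (a ∨ (b ∧ (a ⊃ (c ⊃ c))))) = min(0.98, 0.69) = 0.69
(a ∨ d) = max(0.69, 0.8) = 0.8
¬a: Gödel ¬ of 0.69 = 0 (operand ≠ 0)
¬b: Gödel ¬ of 0.13 = 0 (operand ≠ 0)
(¬a ∨ ¬b) = max(0, 0) = 0
((a ∨ d) ∧ (¬a ∨ ¬b)) = min(0.8, 0) = 0
¬d: Gödel ¬ of 0.8 = 0 (operand ≠ 0)
(((a ∨ d) ∧ (¬a ∨ ¬b)) ⊃ ¬d): 0 ≤ 0, so result = 1
((((a ⊃ ¬d) ∨ ((¬c ∨ c) ∧ ((c ∧ b) ⊃ d))) ∧ (a ∨ (b ∧ (a ⊃ (c ⊃ c))))) ∧ (((a ∨ d) ∧ (¬a ∨ ¬b)) ⊃ ¬d)) = min(0.69, 1) = 0.69

0.69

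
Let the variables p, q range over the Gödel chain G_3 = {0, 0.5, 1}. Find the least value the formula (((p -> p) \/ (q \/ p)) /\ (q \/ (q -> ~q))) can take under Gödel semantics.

The minimum is attained at p = 0, q = 0.5:
  (p -> p): 0 ≤ 0, so result = 1
  (q \/ p) = max(0.5, 0) = 0.5
  ((p -> p) \/ (q \/ p)) = max(1, 0.5) = 1
  ~q: Gödel ¬ of 0.5 = 0 (operand ≠ 0)
  (q -> ~q): 0.5 > 0, so result = 0
  (q \/ (q -> ~q)) = max(0.5, 0) = 0.5
  (((p -> p) \/ (q \/ p)) /\ (q \/ (q -> ~q))) = min(1, 0.5) = 0.5
Checking all 9 assignments confirms none give a value below 0.50.

0.50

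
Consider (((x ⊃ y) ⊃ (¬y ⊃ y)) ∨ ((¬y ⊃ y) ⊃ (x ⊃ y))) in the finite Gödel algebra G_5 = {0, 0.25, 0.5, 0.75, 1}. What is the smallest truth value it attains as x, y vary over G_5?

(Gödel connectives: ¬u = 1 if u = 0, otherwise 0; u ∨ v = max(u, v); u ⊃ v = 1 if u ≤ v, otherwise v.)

Every assignment gives 1. For instance at x = 0, y = 0:
  (x ⊃ y): 0 ≤ 0, so result = 1
  ¬y: Gödel ¬ of 0 = 1 (operand is 0)
  (¬y ⊃ y): 1 > 0, so result = 0
  ((x ⊃ y) ⊃ (¬y ⊃ y)): 1 > 0, so result = 0
  ¬y: Gödel ¬ of 0 = 1 (operand is 0)
  (¬y ⊃ y): 1 > 0, so result = 0
  (x ⊃ y): 0 ≤ 0, so result = 1
  ((¬y ⊃ y) ⊃ (x ⊃ y)): 0 ≤ 1, so result = 1
  (((x ⊃ y) ⊃ (¬y ⊃ y)) ∨ ((¬y ⊃ y) ⊃ (x ⊃ y))) = max(0, 1) = 1
All 25 assignments give value 1 — the formula is a G_5-tautology.

1.00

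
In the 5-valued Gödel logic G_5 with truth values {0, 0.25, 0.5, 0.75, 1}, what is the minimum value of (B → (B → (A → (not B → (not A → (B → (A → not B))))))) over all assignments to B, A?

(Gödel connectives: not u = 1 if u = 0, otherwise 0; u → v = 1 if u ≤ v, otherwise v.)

1.00

Every assignment gives 1. For instance at B = 0, A = 0:
  not B: Gödel ¬ of 0 = 1 (operand is 0)
  not A: Gödel ¬ of 0 = 1 (operand is 0)
  not B: Gödel ¬ of 0 = 1 (operand is 0)
  (A → not B): 0 ≤ 1, so result = 1
  (B → (A → not B)): 0 ≤ 1, so result = 1
  (not A → (B → (A → not B))): 1 ≤ 1, so result = 1
  (not B → (not A → (B → (A → not B)))): 1 ≤ 1, so result = 1
  (A → (not B → (not A → (B → (A → not B))))): 0 ≤ 1, so result = 1
  (B → (A → (not B → (not A → (B → (A → not B)))))): 0 ≤ 1, so result = 1
  (B → (B → (A → (not B → (not A → (B → (A → not B))))))): 0 ≤ 1, so result = 1
All 25 assignments give value 1 — the formula is a G_5-tautology.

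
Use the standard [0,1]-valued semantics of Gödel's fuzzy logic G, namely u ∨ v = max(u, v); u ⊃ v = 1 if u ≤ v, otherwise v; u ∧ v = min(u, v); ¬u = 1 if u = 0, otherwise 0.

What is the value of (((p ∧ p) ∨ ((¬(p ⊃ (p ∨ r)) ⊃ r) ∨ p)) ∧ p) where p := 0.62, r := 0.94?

(p ∧ p) = min(0.62, 0.62) = 0.62
(p ∨ r) = max(0.62, 0.94) = 0.94
(p ⊃ (p ∨ r)): 0.62 ≤ 0.94, so result = 1
¬(p ⊃ (p ∨ r)): Gödel ¬ of 1 = 0 (operand ≠ 0)
(¬(p ⊃ (p ∨ r)) ⊃ r): 0 ≤ 0.94, so result = 1
((¬(p ⊃ (p ∨ r)) ⊃ r) ∨ p) = max(1, 0.62) = 1
((p ∧ p) ∨ ((¬(p ⊃ (p ∨ r)) ⊃ r) ∨ p)) = max(0.62, 1) = 1
(((p ∧ p) ∨ ((¬(p ⊃ (p ∨ r)) ⊃ r) ∨ p)) ∧ p) = min(1, 0.62) = 0.62

0.62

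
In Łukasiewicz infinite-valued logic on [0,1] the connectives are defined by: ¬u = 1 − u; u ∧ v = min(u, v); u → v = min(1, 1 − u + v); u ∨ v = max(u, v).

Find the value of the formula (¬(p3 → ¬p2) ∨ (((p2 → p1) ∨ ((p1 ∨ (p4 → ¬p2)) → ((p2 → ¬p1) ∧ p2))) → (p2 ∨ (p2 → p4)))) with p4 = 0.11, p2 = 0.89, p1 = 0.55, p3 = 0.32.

1.00

¬p2: Łukasiewicz ¬ gives 1 − 0.89 = 0.11
(p3 → ¬p2): min(1, 1 − 0.32 + 0.11) = 0.79
¬(p3 → ¬p2): Łukasiewicz ¬ gives 1 − 0.79 = 0.21
(p2 → p1): min(1, 1 − 0.89 + 0.55) = 0.66
¬p2: Łukasiewicz ¬ gives 1 − 0.89 = 0.11
(p4 → ¬p2): min(1, 1 − 0.11 + 0.11) = 1
(p1 ∨ (p4 → ¬p2)) = max(0.55, 1) = 1
¬p1: Łukasiewicz ¬ gives 1 − 0.55 = 0.45
(p2 → ¬p1): min(1, 1 − 0.89 + 0.45) = 0.56
((p2 → ¬p1) ∧ p2) = min(0.56, 0.89) = 0.56
((p1 ∨ (p4 → ¬p2)) → ((p2 → ¬p1) ∧ p2)): min(1, 1 − 1 + 0.56) = 0.56
((p2 → p1) ∨ ((p1 ∨ (p4 → ¬p2)) → ((p2 → ¬p1) ∧ p2))) = max(0.66, 0.56) = 0.66
(p2 → p4): min(1, 1 − 0.89 + 0.11) = 0.22
(p2 ∨ (p2 → p4)) = max(0.89, 0.22) = 0.89
(((p2 → p1) ∨ ((p1 ∨ (p4 → ¬p2)) → ((p2 → ¬p1) ∧ p2))) → (p2 ∨ (p2 → p4))): min(1, 1 − 0.66 + 0.89) = 1
(¬(p3 → ¬p2) ∨ (((p2 → p1) ∨ ((p1 ∨ (p4 → ¬p2)) → ((p2 → ¬p1) ∧ p2))) → (p2 ∨ (p2 → p4)))) = max(0.21, 1) = 1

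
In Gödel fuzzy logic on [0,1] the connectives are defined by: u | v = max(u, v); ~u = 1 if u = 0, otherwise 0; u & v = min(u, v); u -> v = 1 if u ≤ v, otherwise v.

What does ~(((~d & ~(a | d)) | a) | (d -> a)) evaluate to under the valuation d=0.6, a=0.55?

~d: Gödel ¬ of 0.6 = 0 (operand ≠ 0)
(a | d) = max(0.55, 0.6) = 0.6
~(a | d): Gödel ¬ of 0.6 = 0 (operand ≠ 0)
(~d & ~(a | d)) = min(0, 0) = 0
((~d & ~(a | d)) | a) = max(0, 0.55) = 0.55
(d -> a): 0.6 > 0.55, so result = 0.55
(((~d & ~(a | d)) | a) | (d -> a)) = max(0.55, 0.55) = 0.55
~(((~d & ~(a | d)) | a) | (d -> a)): Gödel ¬ of 0.55 = 0 (operand ≠ 0)

0.00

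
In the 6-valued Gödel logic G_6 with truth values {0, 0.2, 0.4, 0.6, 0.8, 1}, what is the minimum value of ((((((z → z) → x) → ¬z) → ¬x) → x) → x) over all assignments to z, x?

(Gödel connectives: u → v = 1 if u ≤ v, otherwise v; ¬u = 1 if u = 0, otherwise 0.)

The minimum is attained at z = 0, x = 0.2:
  (z → z): 0 ≤ 0, so result = 1
  ((z → z) → x): 1 > 0.2, so result = 0.2
  ¬z: Gödel ¬ of 0 = 1 (operand is 0)
  (((z → z) → x) → ¬z): 0.2 ≤ 1, so result = 1
  ¬x: Gödel ¬ of 0.2 = 0 (operand ≠ 0)
  ((((z → z) → x) → ¬z) → ¬x): 1 > 0, so result = 0
  (((((z → z) → x) → ¬z) → ¬x) → x): 0 ≤ 0.2, so result = 1
  ((((((z → z) → x) → ¬z) → ¬x) → x) → x): 1 > 0.2, so result = 0.2
Checking all 36 assignments confirms none give a value below 0.20.

0.20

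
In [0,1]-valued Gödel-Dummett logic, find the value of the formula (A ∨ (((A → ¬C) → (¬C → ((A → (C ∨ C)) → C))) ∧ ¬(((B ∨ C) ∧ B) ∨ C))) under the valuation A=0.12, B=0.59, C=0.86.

¬C: Gödel ¬ of 0.86 = 0 (operand ≠ 0)
(A → ¬C): 0.12 > 0, so result = 0
¬C: Gödel ¬ of 0.86 = 0 (operand ≠ 0)
(C ∨ C) = max(0.86, 0.86) = 0.86
(A → (C ∨ C)): 0.12 ≤ 0.86, so result = 1
((A → (C ∨ C)) → C): 1 > 0.86, so result = 0.86
(¬C → ((A → (C ∨ C)) → C)): 0 ≤ 0.86, so result = 1
((A → ¬C) → (¬C → ((A → (C ∨ C)) → C))): 0 ≤ 1, so result = 1
(B ∨ C) = max(0.59, 0.86) = 0.86
((B ∨ C) ∧ B) = min(0.86, 0.59) = 0.59
(((B ∨ C) ∧ B) ∨ C) = max(0.59, 0.86) = 0.86
¬(((B ∨ C) ∧ B) ∨ C): Gödel ¬ of 0.86 = 0 (operand ≠ 0)
(((A → ¬C) → (¬C → ((A → (C ∨ C)) → C))) ∧ ¬(((B ∨ C) ∧ B) ∨ C)) = min(1, 0) = 0
(A ∨ (((A → ¬C) → (¬C → ((A → (C ∨ C)) → C))) ∧ ¬(((B ∨ C) ∧ B) ∨ C))) = max(0.12, 0) = 0.12

0.12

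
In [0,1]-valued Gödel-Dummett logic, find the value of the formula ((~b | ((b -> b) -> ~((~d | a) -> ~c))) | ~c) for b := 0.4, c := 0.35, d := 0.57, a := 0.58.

1.00

~b: Gödel ¬ of 0.4 = 0 (operand ≠ 0)
(b -> b): 0.4 ≤ 0.4, so result = 1
~d: Gödel ¬ of 0.57 = 0 (operand ≠ 0)
(~d | a) = max(0, 0.58) = 0.58
~c: Gödel ¬ of 0.35 = 0 (operand ≠ 0)
((~d | a) -> ~c): 0.58 > 0, so result = 0
~((~d | a) -> ~c): Gödel ¬ of 0 = 1 (operand is 0)
((b -> b) -> ~((~d | a) -> ~c)): 1 ≤ 1, so result = 1
(~b | ((b -> b) -> ~((~d | a) -> ~c))) = max(0, 1) = 1
~c: Gödel ¬ of 0.35 = 0 (operand ≠ 0)
((~b | ((b -> b) -> ~((~d | a) -> ~c))) | ~c) = max(1, 0) = 1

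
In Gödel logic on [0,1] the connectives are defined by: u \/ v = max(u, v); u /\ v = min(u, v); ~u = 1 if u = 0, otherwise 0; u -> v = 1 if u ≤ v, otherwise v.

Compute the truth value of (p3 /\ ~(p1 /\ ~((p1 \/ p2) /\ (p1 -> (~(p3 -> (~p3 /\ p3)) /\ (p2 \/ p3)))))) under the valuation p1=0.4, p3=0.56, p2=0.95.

(p1 \/ p2) = max(0.4, 0.95) = 0.95
~p3: Gödel ¬ of 0.56 = 0 (operand ≠ 0)
(~p3 /\ p3) = min(0, 0.56) = 0
(p3 -> (~p3 /\ p3)): 0.56 > 0, so result = 0
~(p3 -> (~p3 /\ p3)): Gödel ¬ of 0 = 1 (operand is 0)
(p2 \/ p3) = max(0.95, 0.56) = 0.95
(~(p3 -> (~p3 /\ p3)) /\ (p2 \/ p3)) = min(1, 0.95) = 0.95
(p1 -> (~(p3 -> (~p3 /\ p3)) /\ (p2 \/ p3))): 0.4 ≤ 0.95, so result = 1
((p1 \/ p2) /\ (p1 -> (~(p3 -> (~p3 /\ p3)) /\ (p2 \/ p3)))) = min(0.95, 1) = 0.95
~((p1 \/ p2) /\ (p1 -> (~(p3 -> (~p3 /\ p3)) /\ (p2 \/ p3)))): Gödel ¬ of 0.95 = 0 (operand ≠ 0)
(p1 /\ ~((p1 \/ p2) /\ (p1 -> (~(p3 -> (~p3 /\ p3)) /\ (p2 \/ p3))))) = min(0.4, 0) = 0
~(p1 /\ ~((p1 \/ p2) /\ (p1 -> (~(p3 -> (~p3 /\ p3)) /\ (p2 \/ p3))))): Gödel ¬ of 0 = 1 (operand is 0)
(p3 /\ ~(p1 /\ ~((p1 \/ p2) /\ (p1 -> (~(p3 -> (~p3 /\ p3)) /\ (p2 \/ p3)))))) = min(0.56, 1) = 0.56

0.56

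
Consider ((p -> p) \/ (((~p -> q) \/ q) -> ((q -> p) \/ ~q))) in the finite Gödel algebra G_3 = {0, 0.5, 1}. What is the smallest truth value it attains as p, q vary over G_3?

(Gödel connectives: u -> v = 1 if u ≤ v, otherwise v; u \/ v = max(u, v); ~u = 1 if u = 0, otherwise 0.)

Every assignment gives 1. For instance at p = 0, q = 0:
  (p -> p): 0 ≤ 0, so result = 1
  ~p: Gödel ¬ of 0 = 1 (operand is 0)
  (~p -> q): 1 > 0, so result = 0
  ((~p -> q) \/ q) = max(0, 0) = 0
  (q -> p): 0 ≤ 0, so result = 1
  ~q: Gödel ¬ of 0 = 1 (operand is 0)
  ((q -> p) \/ ~q) = max(1, 1) = 1
  (((~p -> q) \/ q) -> ((q -> p) \/ ~q)): 0 ≤ 1, so result = 1
  ((p -> p) \/ (((~p -> q) \/ q) -> ((q -> p) \/ ~q))) = max(1, 1) = 1
All 9 assignments give value 1 — the formula is a G_3-tautology.

1.00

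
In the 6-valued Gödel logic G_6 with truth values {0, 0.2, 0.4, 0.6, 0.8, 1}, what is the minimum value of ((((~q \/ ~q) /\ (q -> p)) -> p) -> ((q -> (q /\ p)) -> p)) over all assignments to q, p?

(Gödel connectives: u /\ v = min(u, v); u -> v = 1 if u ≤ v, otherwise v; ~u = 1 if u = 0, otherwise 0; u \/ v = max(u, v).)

0.20

The minimum is attained at q = 0.2, p = 0.2:
  ~q: Gödel ¬ of 0.2 = 0 (operand ≠ 0)
  ~q: Gödel ¬ of 0.2 = 0 (operand ≠ 0)
  (~q \/ ~q) = max(0, 0) = 0
  (q -> p): 0.2 ≤ 0.2, so result = 1
  ((~q \/ ~q) /\ (q -> p)) = min(0, 1) = 0
  (((~q \/ ~q) /\ (q -> p)) -> p): 0 ≤ 0.2, so result = 1
  (q /\ p) = min(0.2, 0.2) = 0.2
  (q -> (q /\ p)): 0.2 ≤ 0.2, so result = 1
  ((q -> (q /\ p)) -> p): 1 > 0.2, so result = 0.2
  ((((~q \/ ~q) /\ (q -> p)) -> p) -> ((q -> (q /\ p)) -> p)): 1 > 0.2, so result = 0.2
Checking all 36 assignments confirms none give a value below 0.20.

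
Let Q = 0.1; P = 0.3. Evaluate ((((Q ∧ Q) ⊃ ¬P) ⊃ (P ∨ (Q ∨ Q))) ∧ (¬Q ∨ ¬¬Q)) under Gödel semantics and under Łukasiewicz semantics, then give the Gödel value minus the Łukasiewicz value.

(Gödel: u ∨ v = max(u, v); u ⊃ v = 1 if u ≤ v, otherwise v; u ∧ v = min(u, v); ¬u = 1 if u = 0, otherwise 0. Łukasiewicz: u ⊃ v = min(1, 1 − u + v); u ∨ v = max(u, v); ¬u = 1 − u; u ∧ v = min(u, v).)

0.70

Gödel evaluation:
  (Q ∧ Q) = min(0.1, 0.1) = 0.1
  ¬P: Gödel ¬ of 0.3 = 0 (operand ≠ 0)
  ((Q ∧ Q) ⊃ ¬P): 0.1 > 0, so result = 0
  (Q ∨ Q) = max(0.1, 0.1) = 0.1
  (P ∨ (Q ∨ Q)) = max(0.3, 0.1) = 0.3
  (((Q ∧ Q) ⊃ ¬P) ⊃ (P ∨ (Q ∨ Q))): 0 ≤ 0.3, so result = 1
  ¬Q: Gödel ¬ of 0.1 = 0 (operand ≠ 0)
  ¬Q: Gödel ¬ of 0.1 = 0 (operand ≠ 0)
  ¬¬Q: Gödel ¬ of 0 = 1 (operand is 0)
  (¬Q ∨ ¬¬Q) = max(0, 1) = 1
  ((((Q ∧ Q) ⊃ ¬P) ⊃ (P ∨ (Q ∨ Q))) ∧ (¬Q ∨ ¬¬Q)) = min(1, 1) = 1
  Gödel value = 1
Łukasiewicz evaluation:
  (Q ∧ Q) = min(0.1, 0.1) = 0.1
  ¬P: Łukasiewicz ¬ gives 1 − 0.3 = 0.7
  ((Q ∧ Q) ⊃ ¬P): min(1, 1 − 0.1 + 0.7) = 1
  (Q ∨ Q) = max(0.1, 0.1) = 0.1
  (P ∨ (Q ∨ Q)) = max(0.3, 0.1) = 0.3
  (((Q ∧ Q) ⊃ ¬P) ⊃ (P ∨ (Q ∨ Q))): min(1, 1 − 1 + 0.3) = 0.3
  ¬Q: Łukasiewicz ¬ gives 1 − 0.1 = 0.9
  ¬Q: Łukasiewicz ¬ gives 1 − 0.1 = 0.9
  ¬¬Q: Łukasiewicz ¬ gives 1 − 0.9 = 0.1
  (¬Q ∨ ¬¬Q) = max(0.9, 0.1) = 0.9
  ((((Q ∧ Q) ⊃ ¬P) ⊃ (P ∨ (Q ∨ Q))) ∧ (¬Q ∨ ¬¬Q)) = min(0.3, 0.9) = 0.3
  Łukasiewicz value = 0.3
Difference: 1 − 0.3 = 0.70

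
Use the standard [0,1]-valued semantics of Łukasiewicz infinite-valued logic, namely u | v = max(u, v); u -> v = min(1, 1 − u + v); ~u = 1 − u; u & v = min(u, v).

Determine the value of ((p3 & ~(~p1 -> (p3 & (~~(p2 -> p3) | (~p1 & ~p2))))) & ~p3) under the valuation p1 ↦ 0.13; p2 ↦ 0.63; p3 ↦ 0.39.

0.39

~p1: Łukasiewicz ¬ gives 1 − 0.13 = 0.87
(p2 -> p3): min(1, 1 − 0.63 + 0.39) = 0.76
~(p2 -> p3): Łukasiewicz ¬ gives 1 − 0.76 = 0.24
~~(p2 -> p3): Łukasiewicz ¬ gives 1 − 0.24 = 0.76
~p1: Łukasiewicz ¬ gives 1 − 0.13 = 0.87
~p2: Łukasiewicz ¬ gives 1 − 0.63 = 0.37
(~p1 & ~p2) = min(0.87, 0.37) = 0.37
(~~(p2 -> p3) | (~p1 & ~p2)) = max(0.76, 0.37) = 0.76
(p3 & (~~(p2 -> p3) | (~p1 & ~p2))) = min(0.39, 0.76) = 0.39
(~p1 -> (p3 & (~~(p2 -> p3) | (~p1 & ~p2)))): min(1, 1 − 0.87 + 0.39) = 0.52
~(~p1 -> (p3 & (~~(p2 -> p3) | (~p1 & ~p2)))): Łukasiewicz ¬ gives 1 − 0.52 = 0.48
(p3 & ~(~p1 -> (p3 & (~~(p2 -> p3) | (~p1 & ~p2))))) = min(0.39, 0.48) = 0.39
~p3: Łukasiewicz ¬ gives 1 − 0.39 = 0.61
((p3 & ~(~p1 -> (p3 & (~~(p2 -> p3) | (~p1 & ~p2))))) & ~p3) = min(0.39, 0.61) = 0.39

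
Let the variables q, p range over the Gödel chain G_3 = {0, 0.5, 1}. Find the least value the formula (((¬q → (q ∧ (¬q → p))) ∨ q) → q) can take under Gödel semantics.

0.50

The minimum is attained at q = 0.5, p = 0:
  ¬q: Gödel ¬ of 0.5 = 0 (operand ≠ 0)
  ¬q: Gödel ¬ of 0.5 = 0 (operand ≠ 0)
  (¬q → p): 0 ≤ 0, so result = 1
  (q ∧ (¬q → p)) = min(0.5, 1) = 0.5
  (¬q → (q ∧ (¬q → p))): 0 ≤ 0.5, so result = 1
  ((¬q → (q ∧ (¬q → p))) ∨ q) = max(1, 0.5) = 1
  (((¬q → (q ∧ (¬q → p))) ∨ q) → q): 1 > 0.5, so result = 0.5
Checking all 9 assignments confirms none give a value below 0.50.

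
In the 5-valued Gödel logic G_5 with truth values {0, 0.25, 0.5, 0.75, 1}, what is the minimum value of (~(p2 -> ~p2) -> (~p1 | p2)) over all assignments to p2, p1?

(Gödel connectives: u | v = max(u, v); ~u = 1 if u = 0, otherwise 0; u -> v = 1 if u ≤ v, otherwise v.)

0.25

The minimum is attained at p2 = 0.25, p1 = 0.25:
  ~p2: Gödel ¬ of 0.25 = 0 (operand ≠ 0)
  (p2 -> ~p2): 0.25 > 0, so result = 0
  ~(p2 -> ~p2): Gödel ¬ of 0 = 1 (operand is 0)
  ~p1: Gödel ¬ of 0.25 = 0 (operand ≠ 0)
  (~p1 | p2) = max(0, 0.25) = 0.25
  (~(p2 -> ~p2) -> (~p1 | p2)): 1 > 0.25, so result = 0.25
Checking all 25 assignments confirms none give a value below 0.25.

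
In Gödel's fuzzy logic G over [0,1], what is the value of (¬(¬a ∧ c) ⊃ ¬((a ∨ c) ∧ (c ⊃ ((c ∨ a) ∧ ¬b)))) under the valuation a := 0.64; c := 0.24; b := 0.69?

¬a: Gödel ¬ of 0.64 = 0 (operand ≠ 0)
(¬a ∧ c) = min(0, 0.24) = 0
¬(¬a ∧ c): Gödel ¬ of 0 = 1 (operand is 0)
(a ∨ c) = max(0.64, 0.24) = 0.64
(c ∨ a) = max(0.24, 0.64) = 0.64
¬b: Gödel ¬ of 0.69 = 0 (operand ≠ 0)
((c ∨ a) ∧ ¬b) = min(0.64, 0) = 0
(c ⊃ ((c ∨ a) ∧ ¬b)): 0.24 > 0, so result = 0
((a ∨ c) ∧ (c ⊃ ((c ∨ a) ∧ ¬b))) = min(0.64, 0) = 0
¬((a ∨ c) ∧ (c ⊃ ((c ∨ a) ∧ ¬b))): Gödel ¬ of 0 = 1 (operand is 0)
(¬(¬a ∧ c) ⊃ ¬((a ∨ c) ∧ (c ⊃ ((c ∨ a) ∧ ¬b)))): 1 ≤ 1, so result = 1

1.00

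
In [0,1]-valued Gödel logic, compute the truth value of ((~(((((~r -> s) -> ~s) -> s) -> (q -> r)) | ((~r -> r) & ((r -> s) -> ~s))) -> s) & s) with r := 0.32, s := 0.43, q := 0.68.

0.43

~r: Gödel ¬ of 0.32 = 0 (operand ≠ 0)
(~r -> s): 0 ≤ 0.43, so result = 1
~s: Gödel ¬ of 0.43 = 0 (operand ≠ 0)
((~r -> s) -> ~s): 1 > 0, so result = 0
(((~r -> s) -> ~s) -> s): 0 ≤ 0.43, so result = 1
(q -> r): 0.68 > 0.32, so result = 0.32
((((~r -> s) -> ~s) -> s) -> (q -> r)): 1 > 0.32, so result = 0.32
~r: Gödel ¬ of 0.32 = 0 (operand ≠ 0)
(~r -> r): 0 ≤ 0.32, so result = 1
(r -> s): 0.32 ≤ 0.43, so result = 1
~s: Gödel ¬ of 0.43 = 0 (operand ≠ 0)
((r -> s) -> ~s): 1 > 0, so result = 0
((~r -> r) & ((r -> s) -> ~s)) = min(1, 0) = 0
(((((~r -> s) -> ~s) -> s) -> (q -> r)) | ((~r -> r) & ((r -> s) -> ~s))) = max(0.32, 0) = 0.32
~(((((~r -> s) -> ~s) -> s) -> (q -> r)) | ((~r -> r) & ((r -> s) -> ~s))): Gödel ¬ of 0.32 = 0 (operand ≠ 0)
(~(((((~r -> s) -> ~s) -> s) -> (q -> r)) | ((~r -> r) & ((r -> s) -> ~s))) -> s): 0 ≤ 0.43, so result = 1
((~(((((~r -> s) -> ~s) -> s) -> (q -> r)) | ((~r -> r) & ((r -> s) -> ~s))) -> s) & s) = min(1, 0.43) = 0.43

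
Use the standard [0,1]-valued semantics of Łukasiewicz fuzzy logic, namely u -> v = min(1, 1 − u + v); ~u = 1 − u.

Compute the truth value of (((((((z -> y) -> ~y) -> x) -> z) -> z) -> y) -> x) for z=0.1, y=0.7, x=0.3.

0.60

(z -> y): min(1, 1 − 0.1 + 0.7) = 1
~y: Łukasiewicz ¬ gives 1 − 0.7 = 0.3
((z -> y) -> ~y): min(1, 1 − 1 + 0.3) = 0.3
(((z -> y) -> ~y) -> x): min(1, 1 − 0.3 + 0.3) = 1
((((z -> y) -> ~y) -> x) -> z): min(1, 1 − 1 + 0.1) = 0.1
(((((z -> y) -> ~y) -> x) -> z) -> z): min(1, 1 − 0.1 + 0.1) = 1
((((((z -> y) -> ~y) -> x) -> z) -> z) -> y): min(1, 1 − 1 + 0.7) = 0.7
(((((((z -> y) -> ~y) -> x) -> z) -> z) -> y) -> x): min(1, 1 − 0.7 + 0.3) = 0.6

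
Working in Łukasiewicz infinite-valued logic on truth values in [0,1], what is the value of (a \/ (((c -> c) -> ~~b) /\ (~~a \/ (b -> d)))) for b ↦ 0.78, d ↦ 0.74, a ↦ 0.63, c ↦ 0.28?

0.78

(c -> c): min(1, 1 − 0.28 + 0.28) = 1
~b: Łukasiewicz ¬ gives 1 − 0.78 = 0.22
~~b: Łukasiewicz ¬ gives 1 − 0.22 = 0.78
((c -> c) -> ~~b): min(1, 1 − 1 + 0.78) = 0.78
~a: Łukasiewicz ¬ gives 1 − 0.63 = 0.37
~~a: Łukasiewicz ¬ gives 1 − 0.37 = 0.63
(b -> d): min(1, 1 − 0.78 + 0.74) = 0.96
(~~a \/ (b -> d)) = max(0.63, 0.96) = 0.96
(((c -> c) -> ~~b) /\ (~~a \/ (b -> d))) = min(0.78, 0.96) = 0.78
(a \/ (((c -> c) -> ~~b) /\ (~~a \/ (b -> d)))) = max(0.63, 0.78) = 0.78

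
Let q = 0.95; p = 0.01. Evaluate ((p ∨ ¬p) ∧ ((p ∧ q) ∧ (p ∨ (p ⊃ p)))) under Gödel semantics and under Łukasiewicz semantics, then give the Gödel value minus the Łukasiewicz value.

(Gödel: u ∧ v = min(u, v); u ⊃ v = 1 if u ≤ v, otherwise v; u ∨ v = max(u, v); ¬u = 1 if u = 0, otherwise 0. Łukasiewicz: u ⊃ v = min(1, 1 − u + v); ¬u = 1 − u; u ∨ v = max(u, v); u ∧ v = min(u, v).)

0.00

Gödel evaluation:
  ¬p: Gödel ¬ of 0.01 = 0 (operand ≠ 0)
  (p ∨ ¬p) = max(0.01, 0) = 0.01
  (p ∧ q) = min(0.01, 0.95) = 0.01
  (p ⊃ p): 0.01 ≤ 0.01, so result = 1
  (p ∨ (p ⊃ p)) = max(0.01, 1) = 1
  ((p ∧ q) ∧ (p ∨ (p ⊃ p))) = min(0.01, 1) = 0.01
  ((p ∨ ¬p) ∧ ((p ∧ q) ∧ (p ∨ (p ⊃ p)))) = min(0.01, 0.01) = 0.01
  Gödel value = 0.01
Łukasiewicz evaluation:
  ¬p: Łukasiewicz ¬ gives 1 − 0.01 = 0.99
  (p ∨ ¬p) = max(0.01, 0.99) = 0.99
  (p ∧ q) = min(0.01, 0.95) = 0.01
  (p ⊃ p): min(1, 1 − 0.01 + 0.01) = 1
  (p ∨ (p ⊃ p)) = max(0.01, 1) = 1
  ((p ∧ q) ∧ (p ∨ (p ⊃ p))) = min(0.01, 1) = 0.01
  ((p ∨ ¬p) ∧ ((p ∧ q) ∧ (p ∨ (p ⊃ p)))) = min(0.99, 0.01) = 0.01
  Łukasiewicz value = 0.01
Difference: 0.01 − 0.01 = 0.00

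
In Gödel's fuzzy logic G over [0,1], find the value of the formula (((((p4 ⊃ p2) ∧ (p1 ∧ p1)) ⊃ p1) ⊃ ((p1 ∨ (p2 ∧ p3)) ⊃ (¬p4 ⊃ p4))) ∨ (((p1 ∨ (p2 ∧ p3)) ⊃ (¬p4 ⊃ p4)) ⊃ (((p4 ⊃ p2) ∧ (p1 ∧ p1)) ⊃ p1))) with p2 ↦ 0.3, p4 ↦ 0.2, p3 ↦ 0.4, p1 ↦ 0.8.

1.00

(p4 ⊃ p2): 0.2 ≤ 0.3, so result = 1
(p1 ∧ p1) = min(0.8, 0.8) = 0.8
((p4 ⊃ p2) ∧ (p1 ∧ p1)) = min(1, 0.8) = 0.8
(((p4 ⊃ p2) ∧ (p1 ∧ p1)) ⊃ p1): 0.8 ≤ 0.8, so result = 1
(p2 ∧ p3) = min(0.3, 0.4) = 0.3
(p1 ∨ (p2 ∧ p3)) = max(0.8, 0.3) = 0.8
¬p4: Gödel ¬ of 0.2 = 0 (operand ≠ 0)
(¬p4 ⊃ p4): 0 ≤ 0.2, so result = 1
((p1 ∨ (p2 ∧ p3)) ⊃ (¬p4 ⊃ p4)): 0.8 ≤ 1, so result = 1
((((p4 ⊃ p2) ∧ (p1 ∧ p1)) ⊃ p1) ⊃ ((p1 ∨ (p2 ∧ p3)) ⊃ (¬p4 ⊃ p4))): 1 ≤ 1, so result = 1
(p2 ∧ p3) = min(0.3, 0.4) = 0.3
(p1 ∨ (p2 ∧ p3)) = max(0.8, 0.3) = 0.8
¬p4: Gödel ¬ of 0.2 = 0 (operand ≠ 0)
(¬p4 ⊃ p4): 0 ≤ 0.2, so result = 1
((p1 ∨ (p2 ∧ p3)) ⊃ (¬p4 ⊃ p4)): 0.8 ≤ 1, so result = 1
(p4 ⊃ p2): 0.2 ≤ 0.3, so result = 1
(p1 ∧ p1) = min(0.8, 0.8) = 0.8
((p4 ⊃ p2) ∧ (p1 ∧ p1)) = min(1, 0.8) = 0.8
(((p4 ⊃ p2) ∧ (p1 ∧ p1)) ⊃ p1): 0.8 ≤ 0.8, so result = 1
(((p1 ∨ (p2 ∧ p3)) ⊃ (¬p4 ⊃ p4)) ⊃ (((p4 ⊃ p2) ∧ (p1 ∧ p1)) ⊃ p1)): 1 ≤ 1, so result = 1
(((((p4 ⊃ p2) ∧ (p1 ∧ p1)) ⊃ p1) ⊃ ((p1 ∨ (p2 ∧ p3)) ⊃ (¬p4 ⊃ p4))) ∨ (((p1 ∨ (p2 ∧ p3)) ⊃ (¬p4 ⊃ p4)) ⊃ (((p4 ⊃ p2) ∧ (p1 ∧ p1)) ⊃ p1))) = max(1, 1) = 1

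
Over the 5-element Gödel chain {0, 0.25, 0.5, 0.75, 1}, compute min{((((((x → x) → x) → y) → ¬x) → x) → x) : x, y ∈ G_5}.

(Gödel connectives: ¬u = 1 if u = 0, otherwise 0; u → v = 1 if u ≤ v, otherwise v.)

0.25

The minimum is attained at x = 0.25, y = 0.25:
  (x → x): 0.25 ≤ 0.25, so result = 1
  ((x → x) → x): 1 > 0.25, so result = 0.25
  (((x → x) → x) → y): 0.25 ≤ 0.25, so result = 1
  ¬x: Gödel ¬ of 0.25 = 0 (operand ≠ 0)
  ((((x → x) → x) → y) → ¬x): 1 > 0, so result = 0
  (((((x → x) → x) → y) → ¬x) → x): 0 ≤ 0.25, so result = 1
  ((((((x → x) → x) → y) → ¬x) → x) → x): 1 > 0.25, so result = 0.25
Checking all 25 assignments confirms none give a value below 0.25.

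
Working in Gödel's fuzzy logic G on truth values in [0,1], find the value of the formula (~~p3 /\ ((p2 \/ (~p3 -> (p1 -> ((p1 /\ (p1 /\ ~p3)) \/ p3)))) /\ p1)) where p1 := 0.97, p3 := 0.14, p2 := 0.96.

~p3: Gödel ¬ of 0.14 = 0 (operand ≠ 0)
~~p3: Gödel ¬ of 0 = 1 (operand is 0)
~p3: Gödel ¬ of 0.14 = 0 (operand ≠ 0)
~p3: Gödel ¬ of 0.14 = 0 (operand ≠ 0)
(p1 /\ ~p3) = min(0.97, 0) = 0
(p1 /\ (p1 /\ ~p3)) = min(0.97, 0) = 0
((p1 /\ (p1 /\ ~p3)) \/ p3) = max(0, 0.14) = 0.14
(p1 -> ((p1 /\ (p1 /\ ~p3)) \/ p3)): 0.97 > 0.14, so result = 0.14
(~p3 -> (p1 -> ((p1 /\ (p1 /\ ~p3)) \/ p3))): 0 ≤ 0.14, so result = 1
(p2 \/ (~p3 -> (p1 -> ((p1 /\ (p1 /\ ~p3)) \/ p3)))) = max(0.96, 1) = 1
((p2 \/ (~p3 -> (p1 -> ((p1 /\ (p1 /\ ~p3)) \/ p3)))) /\ p1) = min(1, 0.97) = 0.97
(~~p3 /\ ((p2 \/ (~p3 -> (p1 -> ((p1 /\ (p1 /\ ~p3)) \/ p3)))) /\ p1)) = min(1, 0.97) = 0.97

0.97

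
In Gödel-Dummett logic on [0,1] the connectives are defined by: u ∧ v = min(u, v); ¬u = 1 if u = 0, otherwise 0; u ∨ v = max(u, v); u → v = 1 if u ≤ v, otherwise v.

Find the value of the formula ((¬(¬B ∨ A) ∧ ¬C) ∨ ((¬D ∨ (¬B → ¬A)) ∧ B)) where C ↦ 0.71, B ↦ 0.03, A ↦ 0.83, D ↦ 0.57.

0.03

¬B: Gödel ¬ of 0.03 = 0 (operand ≠ 0)
(¬B ∨ A) = max(0, 0.83) = 0.83
¬(¬B ∨ A): Gödel ¬ of 0.83 = 0 (operand ≠ 0)
¬C: Gödel ¬ of 0.71 = 0 (operand ≠ 0)
(¬(¬B ∨ A) ∧ ¬C) = min(0, 0) = 0
¬D: Gödel ¬ of 0.57 = 0 (operand ≠ 0)
¬B: Gödel ¬ of 0.03 = 0 (operand ≠ 0)
¬A: Gödel ¬ of 0.83 = 0 (operand ≠ 0)
(¬B → ¬A): 0 ≤ 0, so result = 1
(¬D ∨ (¬B → ¬A)) = max(0, 1) = 1
((¬D ∨ (¬B → ¬A)) ∧ B) = min(1, 0.03) = 0.03
((¬(¬B ∨ A) ∧ ¬C) ∨ ((¬D ∨ (¬B → ¬A)) ∧ B)) = max(0, 0.03) = 0.03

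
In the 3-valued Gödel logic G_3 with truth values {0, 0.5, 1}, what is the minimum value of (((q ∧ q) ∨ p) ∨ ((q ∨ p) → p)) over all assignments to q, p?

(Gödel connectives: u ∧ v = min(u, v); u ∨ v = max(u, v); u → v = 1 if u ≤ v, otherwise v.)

0.50

The minimum is attained at q = 0.5, p = 0:
  (q ∧ q) = min(0.5, 0.5) = 0.5
  ((q ∧ q) ∨ p) = max(0.5, 0) = 0.5
  (q ∨ p) = max(0.5, 0) = 0.5
  ((q ∨ p) → p): 0.5 > 0, so result = 0
  (((q ∧ q) ∨ p) ∨ ((q ∨ p) → p)) = max(0.5, 0) = 0.5
Checking all 9 assignments confirms none give a value below 0.50.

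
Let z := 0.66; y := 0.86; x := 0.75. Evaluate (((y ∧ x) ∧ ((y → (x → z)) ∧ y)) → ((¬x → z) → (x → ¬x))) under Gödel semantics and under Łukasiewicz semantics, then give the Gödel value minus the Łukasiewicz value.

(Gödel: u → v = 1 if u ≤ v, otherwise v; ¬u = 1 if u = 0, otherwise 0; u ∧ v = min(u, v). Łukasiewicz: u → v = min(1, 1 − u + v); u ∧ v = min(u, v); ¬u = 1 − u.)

-0.75

Gödel evaluation:
  (y ∧ x) = min(0.86, 0.75) = 0.75
  (x → z): 0.75 > 0.66, so result = 0.66
  (y → (x → z)): 0.86 > 0.66, so result = 0.66
  ((y → (x → z)) ∧ y) = min(0.66, 0.86) = 0.66
  ((y ∧ x) ∧ ((y → (x → z)) ∧ y)) = min(0.75, 0.66) = 0.66
  ¬x: Gödel ¬ of 0.75 = 0 (operand ≠ 0)
  (¬x → z): 0 ≤ 0.66, so result = 1
  ¬x: Gödel ¬ of 0.75 = 0 (operand ≠ 0)
  (x → ¬x): 0.75 > 0, so result = 0
  ((¬x → z) → (x → ¬x)): 1 > 0, so result = 0
  (((y ∧ x) ∧ ((y → (x → z)) ∧ y)) → ((¬x → z) → (x → ¬x))): 0.66 > 0, so result = 0
  Gödel value = 0
Łukasiewicz evaluation:
  (y ∧ x) = min(0.86, 0.75) = 0.75
  (x → z): min(1, 1 − 0.75 + 0.66) = 0.91
  (y → (x → z)): min(1, 1 − 0.86 + 0.91) = 1
  ((y → (x → z)) ∧ y) = min(1, 0.86) = 0.86
  ((y ∧ x) ∧ ((y → (x → z)) ∧ y)) = min(0.75, 0.86) = 0.75
  ¬x: Łukasiewicz ¬ gives 1 − 0.75 = 0.25
  (¬x → z): min(1, 1 − 0.25 + 0.66) = 1
  ¬x: Łukasiewicz ¬ gives 1 − 0.75 = 0.25
  (x → ¬x): min(1, 1 − 0.75 + 0.25) = 0.5
  ((¬x → z) → (x → ¬x)): min(1, 1 − 1 + 0.5) = 0.5
  (((y ∧ x) ∧ ((y → (x → z)) ∧ y)) → ((¬x → z) → (x → ¬x))): min(1, 1 − 0.75 + 0.5) = 0.75
  Łukasiewicz value = 0.75
Difference: 0 − 0.75 = -0.75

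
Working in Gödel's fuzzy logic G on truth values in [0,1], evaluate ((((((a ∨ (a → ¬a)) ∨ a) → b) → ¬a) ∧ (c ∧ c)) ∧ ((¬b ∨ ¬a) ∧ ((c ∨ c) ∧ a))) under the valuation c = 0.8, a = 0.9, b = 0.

¬a: Gödel ¬ of 0.9 = 0 (operand ≠ 0)
(a → ¬a): 0.9 > 0, so result = 0
(a ∨ (a → ¬a)) = max(0.9, 0) = 0.9
((a ∨ (a → ¬a)) ∨ a) = max(0.9, 0.9) = 0.9
(((a ∨ (a → ¬a)) ∨ a) → b): 0.9 > 0, so result = 0
¬a: Gödel ¬ of 0.9 = 0 (operand ≠ 0)
((((a ∨ (a → ¬a)) ∨ a) → b) → ¬a): 0 ≤ 0, so result = 1
(c ∧ c) = min(0.8, 0.8) = 0.8
(((((a ∨ (a → ¬a)) ∨ a) → b) → ¬a) ∧ (c ∧ c)) = min(1, 0.8) = 0.8
¬b: Gödel ¬ of 0 = 1 (operand is 0)
¬a: Gödel ¬ of 0.9 = 0 (operand ≠ 0)
(¬b ∨ ¬a) = max(1, 0) = 1
(c ∨ c) = max(0.8, 0.8) = 0.8
((c ∨ c) ∧ a) = min(0.8, 0.9) = 0.8
((¬b ∨ ¬a) ∧ ((c ∨ c) ∧ a)) = min(1, 0.8) = 0.8
((((((a ∨ (a → ¬a)) ∨ a) → b) → ¬a) ∧ (c ∧ c)) ∧ ((¬b ∨ ¬a) ∧ ((c ∨ c) ∧ a))) = min(0.8, 0.8) = 0.8

0.80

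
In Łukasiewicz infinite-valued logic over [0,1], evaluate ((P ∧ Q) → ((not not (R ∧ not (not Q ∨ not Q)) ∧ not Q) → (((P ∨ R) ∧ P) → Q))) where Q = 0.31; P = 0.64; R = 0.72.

1.00

(P ∧ Q) = min(0.64, 0.31) = 0.31
not Q: Łukasiewicz ¬ gives 1 − 0.31 = 0.69
not Q: Łukasiewicz ¬ gives 1 − 0.31 = 0.69
(not Q ∨ not Q) = max(0.69, 0.69) = 0.69
not (not Q ∨ not Q): Łukasiewicz ¬ gives 1 − 0.69 = 0.31
(R ∧ not (not Q ∨ not Q)) = min(0.72, 0.31) = 0.31
not (R ∧ not (not Q ∨ not Q)): Łukasiewicz ¬ gives 1 − 0.31 = 0.69
not not (R ∧ not (not Q ∨ not Q)): Łukasiewicz ¬ gives 1 − 0.69 = 0.31
not Q: Łukasiewicz ¬ gives 1 − 0.31 = 0.69
(not not (R ∧ not (not Q ∨ not Q)) ∧ not Q) = min(0.31, 0.69) = 0.31
(P ∨ R) = max(0.64, 0.72) = 0.72
((P ∨ R) ∧ P) = min(0.72, 0.64) = 0.64
(((P ∨ R) ∧ P) → Q): min(1, 1 − 0.64 + 0.31) = 0.67
((not not (R ∧ not (not Q ∨ not Q)) ∧ not Q) → (((P ∨ R) ∧ P) → Q)): min(1, 1 − 0.31 + 0.67) = 1
((P ∧ Q) → ((not not (R ∧ not (not Q ∨ not Q)) ∧ not Q) → (((P ∨ R) ∧ P) → Q))): min(1, 1 − 0.31 + 1) = 1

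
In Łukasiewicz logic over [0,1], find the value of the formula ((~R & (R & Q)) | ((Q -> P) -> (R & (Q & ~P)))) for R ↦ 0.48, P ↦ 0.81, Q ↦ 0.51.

0.48

~R: Łukasiewicz ¬ gives 1 − 0.48 = 0.52
(R & Q) = min(0.48, 0.51) = 0.48
(~R & (R & Q)) = min(0.52, 0.48) = 0.48
(Q -> P): min(1, 1 − 0.51 + 0.81) = 1
~P: Łukasiewicz ¬ gives 1 − 0.81 = 0.19
(Q & ~P) = min(0.51, 0.19) = 0.19
(R & (Q & ~P)) = min(0.48, 0.19) = 0.19
((Q -> P) -> (R & (Q & ~P))): min(1, 1 − 1 + 0.19) = 0.19
((~R & (R & Q)) | ((Q -> P) -> (R & (Q & ~P)))) = max(0.48, 0.19) = 0.48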